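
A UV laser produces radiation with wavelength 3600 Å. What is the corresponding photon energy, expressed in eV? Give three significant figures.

(h = 6.62607015 × 10^-34 J·s, c = 2.99792458 × 10^8 m/s, 1 eV = 1.602176634 × 10^-19 J.)
In SI units: λ = 3600 Å = 3.6 × 10^-7 m.
For a photon E = hc/λ, so E = 5.518 × 10^-19 J.
Converting to eV: E = 3.444 eV ≈ 3.44 eV.

3.44 eV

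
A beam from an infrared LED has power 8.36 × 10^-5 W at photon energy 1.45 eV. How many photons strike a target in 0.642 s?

2.31 × 10^14 photons

Total energy: E_total = P·t = 8.36 × 10^-5 × 0.642 = 5.367 × 10^-5 J.
Per-photon energy: E = 2.323 × 10^-19 J.
N = E_total / E_photon = 2.31 × 10^14.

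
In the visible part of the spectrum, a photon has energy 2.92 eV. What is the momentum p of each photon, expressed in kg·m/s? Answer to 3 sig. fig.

In SI units: E = 2.92 eV = 4.6784·10^-19 J.
The photon relation is p = E/c, giving p = 1.561·10^-27 kg·m/s.
So p ≈ 1.56·10^-27 kg·m/s.

1.56·10^-27 kg·m/s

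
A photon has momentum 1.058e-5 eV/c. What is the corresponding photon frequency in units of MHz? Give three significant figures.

(h = 6.62607015e-34 J·s, c = 2.99792458e8 m/s, 1 eV = 1.602176634e-19 J.)
Convert to SI: p = 1.058e-5 eV/c = 5.6543e-33 kg·m/s.
Since f = pc/h for a photon, f = 2.558e9 Hz.
Converting to MHz: f = 2558 MHz ≈ 2560 MHz.

2560 MHz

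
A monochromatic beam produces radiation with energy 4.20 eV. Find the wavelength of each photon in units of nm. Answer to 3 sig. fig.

Use h = 6.62607015e-34 J·s, c = 2.99792458e8 m/s, 1 eV = 1.602176634e-19 J.
Convert to SI: E = 4.20 eV = 6.7291e-19 J.
Since λ = hc/E for a photon, λ = 2.952e-7 m.
Converting to nm: λ = 295.2 nm ≈ 295 nm.

295 nm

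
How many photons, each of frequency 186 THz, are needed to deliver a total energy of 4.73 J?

3.84e19 photons

Per-photon energy: E = 1.232e-19 J (from frequency = 186 THz).
N = E_total / E_photon = 4.73 J / 1.232e-19 J = 3.84e19.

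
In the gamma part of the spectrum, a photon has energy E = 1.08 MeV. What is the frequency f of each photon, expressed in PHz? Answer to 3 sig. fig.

2.61e5 PHz

First convert: E = 1.08 MeV = 1.7304e-13 J.
The photon relation is f = E/h, giving f = 2.611e20 Hz.
Converting to PHz: f = 261100 PHz ≈ 2.61e5 PHz.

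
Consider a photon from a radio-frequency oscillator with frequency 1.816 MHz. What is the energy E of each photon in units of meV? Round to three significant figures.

7.51e-6 meV

In SI units: f = 1.816 MHz = 1.816e6 Hz.
The photon relation is E = hf, giving E = 1.203e-27 J.
Converting to meV: E = 7.510e-6 meV ≈ 7.51e-6 meV.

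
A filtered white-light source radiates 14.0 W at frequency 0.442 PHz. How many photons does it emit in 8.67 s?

4.14e20 photons

Total energy: E_total = P·t = 14.0 × 8.67 = 121.4 J.
Per-photon energy: E = 2.929e-19 J.
N = E_total / E_photon = 4.14e20.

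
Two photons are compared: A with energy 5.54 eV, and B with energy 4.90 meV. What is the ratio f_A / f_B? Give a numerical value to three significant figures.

1130

f_A = 1.340 × 10^15 Hz (from energy = 5.54 eV, via f = E/h).
f_B = 1.185 × 10^12 Hz (from energy = 4.90 meV, via f = E/h).
Ratio = 1.340 × 10^15 / 1.185 × 10^12 = 1130.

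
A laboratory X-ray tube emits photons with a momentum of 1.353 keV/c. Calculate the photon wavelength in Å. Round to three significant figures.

9.16 Å

Take h = 6.62607015 × 10^-34 J·s, c = 2.99792458 × 10^8 m/s, 1 eV = 1.602176634 × 10^-19 J.
First convert: p = 1.353 keV/c = 7.2308 × 10^-25 kg·m/s.
Since λ = h/p for a photon, λ = 9.164 × 10^-10 m.
Converting to Å: λ = 9.164 Å ≈ 9.16 Å.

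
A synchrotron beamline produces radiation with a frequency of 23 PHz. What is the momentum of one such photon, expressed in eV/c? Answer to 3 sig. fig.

Use h = 6.62607015 × 10^-34 J·s, c = 2.99792458 × 10^8 m/s, 1 eV = 1.602176634 × 10^-19 J.
In SI units: f = 23 PHz = 2.3 × 10^16 Hz.
Apply p = hf/c: p = 5.084 × 10^-26 kg·m/s.
Converting to eV/c: p = 95.12 eV/c ≈ 95.1 eV/c.

95.1 eV/c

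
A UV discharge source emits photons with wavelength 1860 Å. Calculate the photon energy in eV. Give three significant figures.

6.67 eV

Take h = 6.62607015 × 10^-34 J·s, c = 2.99792458 × 10^8 m/s, 1 eV = 1.602176634 × 10^-19 J.
Convert to SI: λ = 1860 Å = 1.86 × 10^-7 m.
For a photon E = hc/λ, so E = 1.068 × 10^-18 J.
Converting to eV: E = 6.666 eV ≈ 6.67 eV.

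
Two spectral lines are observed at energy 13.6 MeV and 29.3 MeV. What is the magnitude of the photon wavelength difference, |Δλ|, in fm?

Using λ = hc/E: λ₁ = 9.116 × 10^-14 m, λ₂ = 4.232 × 10^-14 m.
|Δλ| = |9.116 × 10^-14 − 4.232 × 10^-14| = 4.88 × 10^-14 m = 48.8 fm.

48.8 fm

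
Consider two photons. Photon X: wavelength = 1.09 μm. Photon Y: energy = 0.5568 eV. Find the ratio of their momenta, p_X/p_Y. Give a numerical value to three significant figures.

p_X = 6.079e-28 kg·m/s (from wavelength = 1.09 μm, via p = h/λ).
p_Y = 2.976e-28 kg·m/s (from energy = 0.5568 eV, via p = E/c).
Ratio = 6.079e-28 / 2.976e-28 = 2.04.

2.04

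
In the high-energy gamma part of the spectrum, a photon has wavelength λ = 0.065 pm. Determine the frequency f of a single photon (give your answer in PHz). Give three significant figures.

4.61e6 PHz

First convert: λ = 0.065 pm = 6.5e-14 m.
The photon relation is f = c/λ, giving f = 4.612e21 Hz.
Converting to PHz: f = 4.612e6 PHz ≈ 4.61e6 PHz.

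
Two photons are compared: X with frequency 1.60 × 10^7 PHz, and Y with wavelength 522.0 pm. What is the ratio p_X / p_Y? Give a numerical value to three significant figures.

2.79 × 10^4

p_X = 3.536 × 10^-20 kg·m/s (from frequency = 1.60 × 10^7 PHz, via p = hf/c).
p_Y = 1.269 × 10^-24 kg·m/s (from wavelength = 522.0 pm, via p = h/λ).
Ratio = 3.536 × 10^-20 / 1.269 × 10^-24 = 2.79 × 10^4.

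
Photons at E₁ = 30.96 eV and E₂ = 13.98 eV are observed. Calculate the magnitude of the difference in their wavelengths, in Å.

Using λ = hc/E: λ₁ = 4.0047e-8 m, λ₂ = 8.8687e-8 m.
|Δλ| = |4.0047e-8 − 8.8687e-8| = 4.86e-8 m = 486 Å.

486 Å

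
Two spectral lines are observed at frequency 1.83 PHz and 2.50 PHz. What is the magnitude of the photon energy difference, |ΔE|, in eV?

Using E = hf: E₁ = 1.213 × 10^-18 J, E₂ = 1.657 × 10^-18 J.
|ΔE| = |1.213 × 10^-18 − 1.657 × 10^-18| = 4.44 × 10^-19 J = 2.77 eV.

2.77 eV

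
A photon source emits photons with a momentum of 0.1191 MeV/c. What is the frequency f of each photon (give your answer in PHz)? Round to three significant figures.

Take h = 6.62607015·10^-34 J·s, c = 2.99792458·10^8 m/s, 1 eV = 1.602176634·10^-19 J.
In SI units: p = 0.1191 MeV/c = 6.3650·10^-23 kg·m/s.
For a photon f = pc/h, so f = 2.880·10^19 Hz.
Converting to PHz: f = 28800 PHz ≈ 2.88·10^4 PHz.

2.88·10^4 PHz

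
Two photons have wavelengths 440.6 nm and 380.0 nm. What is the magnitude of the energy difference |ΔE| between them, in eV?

0.449 eV

Using E = hc/λ: E₁ = 4.5085 × 10^-19 J, E₂ = 5.2275 × 10^-19 J.
|ΔE| = |4.5085 × 10^-19 − 5.2275 × 10^-19| = 7.19 × 10^-20 J = 0.449 eV.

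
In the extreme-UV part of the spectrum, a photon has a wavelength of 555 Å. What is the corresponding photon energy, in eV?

Convert to SI: λ = 555 Å = 5.55·10^-8 m.
The photon relation is E = hc/λ, giving E = 3.579·10^-18 J.
Converting to eV: E = 22.34 eV ≈ 22.3 eV.

22.3 eV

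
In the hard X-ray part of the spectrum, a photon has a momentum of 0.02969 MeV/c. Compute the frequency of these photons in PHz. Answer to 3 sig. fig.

7180 PHz

(h = 6.62607015e-34 J·s, c = 2.99792458e8 m/s, 1 eV = 1.602176634e-19 J.)
Convert to SI: p = 0.02969 MeV/c = 1.5867e-23 kg·m/s.
Since f = pc/h for a photon, f = 7.179e18 Hz.
Converting to PHz: f = 7179 PHz ≈ 7180 PHz.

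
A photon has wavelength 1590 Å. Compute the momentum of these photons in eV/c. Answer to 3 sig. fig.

7.80 eV/c

Take h = 6.62607015 × 10^-34 J·s, c = 2.99792458 × 10^8 m/s, 1 eV = 1.602176634 × 10^-19 J.
Convert to SI: λ = 1590 Å = 1.59 × 10^-7 m.
Apply p = h/λ: p = 4.167 × 10^-27 kg·m/s.
Converting to eV/c: p = 7.798 eV/c ≈ 7.80 eV/c.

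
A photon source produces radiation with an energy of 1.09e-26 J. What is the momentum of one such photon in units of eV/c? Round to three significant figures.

Since p = E/c for a photon, p = 3.636e-35 kg·m/s.
Converting to eV/c: p = 6.803e-8 eV/c ≈ 6.80e-8 eV/c.

6.80e-8 eV/c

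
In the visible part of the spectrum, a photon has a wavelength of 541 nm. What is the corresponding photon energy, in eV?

2.29 eV

(h = 6.62607015 × 10^-34 J·s, c = 2.99792458 × 10^8 m/s, 1 eV = 1.602176634 × 10^-19 J.)
First convert: λ = 541 nm = 5.41 × 10^-7 m.
Apply E = hc/λ: E = 3.672 × 10^-19 J.
Converting to eV: E = 2.292 eV ≈ 2.29 eV.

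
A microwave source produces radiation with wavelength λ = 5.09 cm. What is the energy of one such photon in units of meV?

Use h = 6.62607015 × 10^-34 J·s, c = 2.99792458 × 10^8 m/s, 1 eV = 1.602176634 × 10^-19 J.
In SI units: λ = 5.09 cm = 0.0509 m.
For a photon E = hc/λ, so E = 3.903 × 10^-24 J.
Converting to meV: E = 0.02436 meV ≈ 0.0244 meV.

0.0244 meV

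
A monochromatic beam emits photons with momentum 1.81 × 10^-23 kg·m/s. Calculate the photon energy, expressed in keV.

Take c = 2.99792458 × 10^8 m/s, 1 eV = 1.602176634 × 10^-19 J.
The photon relation is E = pc, giving E = 5.426 × 10^-15 J.
Converting to keV: E = 33.87 keV ≈ 33.9 keV.

33.9 keV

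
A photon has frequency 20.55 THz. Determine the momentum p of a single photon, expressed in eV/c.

First convert: f = 20.55 THz = 2.055 × 10^13 Hz.
The photon relation is p = hf/c, giving p = 4.542 × 10^-29 kg·m/s.
Converting to eV/c: p = 0.08499 eV/c ≈ 0.0850 eV/c.

0.0850 eV/c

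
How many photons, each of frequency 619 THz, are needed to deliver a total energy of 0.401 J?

Per-photon energy: E = 4.102 × 10^-19 J (from frequency = 619 THz).
N = E_total / E_photon = 0.401 J / 4.102 × 10^-19 J = 9.78 × 10^17.

9.78 × 10^17 photons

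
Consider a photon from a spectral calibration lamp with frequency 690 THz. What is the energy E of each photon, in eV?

2.85 eV

Convert to SI: f = 690 THz = 6.90·10^14 Hz.
For a photon E = hf, so E = 4.572·10^-19 J.
Converting to eV: E = 2.854 eV ≈ 2.85 eV.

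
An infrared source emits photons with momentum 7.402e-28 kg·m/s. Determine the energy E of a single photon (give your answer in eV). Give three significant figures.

The photon relation is E = pc, giving E = 2.219e-19 J.
Converting to eV: E = 1.385 eV ≈ 1.39 eV.

1.39 eV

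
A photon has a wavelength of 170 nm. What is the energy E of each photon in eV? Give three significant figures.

7.29 eV

(h = 6.62607015 × 10^-34 J·s, c = 2.99792458 × 10^8 m/s, 1 eV = 1.602176634 × 10^-19 J.)
In SI units: λ = 170 nm = 1.7 × 10^-7 m.
Apply E = hc/λ: E = 1.168 × 10^-18 J.
Converting to eV: E = 7.293 eV ≈ 7.29 eV.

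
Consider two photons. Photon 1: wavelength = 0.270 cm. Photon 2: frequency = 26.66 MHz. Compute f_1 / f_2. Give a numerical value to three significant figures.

f_1 = 1.110·10^11 Hz (from wavelength = 0.270 cm, via f = c/λ).
f_2 = 2.666·10^7 Hz (from frequency = 26.66 MHz, via f given directly).
Ratio = 1.110·10^11 / 2.666·10^7 = 4160.

4160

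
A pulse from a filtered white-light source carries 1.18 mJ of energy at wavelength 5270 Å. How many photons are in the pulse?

Per-photon energy: E = 3.769 × 10^-19 J (from wavelength = 5270 Å).
N = E_total / E_photon = 0.00118 J / 3.769 × 10^-19 J = 3.13 × 10^15.

3.13 × 10^15 photons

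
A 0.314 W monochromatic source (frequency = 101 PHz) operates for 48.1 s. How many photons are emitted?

Total energy: E_total = P·t = 0.314 × 48.1 = 15.10 J.
Per-photon energy: E = 6.692e-17 J.
N = E_total / E_photon = 2.26e17.

2.26e17 photons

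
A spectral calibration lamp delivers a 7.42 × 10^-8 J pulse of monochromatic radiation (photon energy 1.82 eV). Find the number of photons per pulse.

2.54 × 10^11 photons

Per-photon energy: E = 2.916 × 10^-19 J (from energy = 1.82 eV).
N = E_total / E_photon = 7.42 × 10^-8 J / 2.916 × 10^-19 J = 2.54 × 10^11.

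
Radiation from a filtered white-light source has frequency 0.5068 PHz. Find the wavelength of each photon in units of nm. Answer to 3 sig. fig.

(c = 2.99792458 × 10^8 m/s.)
Convert to SI: f = 0.5068 PHz = 5.068 × 10^14 Hz.
The photon relation is λ = c/f, giving λ = 5.915 × 10^-7 m.
Converting to nm: λ = 591.5 nm ≈ 592 nm.

592 nm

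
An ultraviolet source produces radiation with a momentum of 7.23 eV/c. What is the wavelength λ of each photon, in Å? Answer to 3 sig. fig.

1710 Å

First convert: p = 7.23 eV/c = 3.8639e-27 kg·m/s.
For a photon λ = h/p, so λ = 1.715e-7 m.
Converting to Å: λ = 1715 Å ≈ 1710 Å.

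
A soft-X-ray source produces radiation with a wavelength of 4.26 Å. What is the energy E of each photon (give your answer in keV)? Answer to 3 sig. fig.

Use h = 6.62607015e-34 J·s, c = 2.99792458e8 m/s, 1 eV = 1.602176634e-19 J.
First convert: λ = 4.26 Å = 4.26e-10 m.
Since E = hc/λ for a photon, E = 4.663e-16 J.
Converting to keV: E = 2.910 keV ≈ 2.91 keV.

2.91 keV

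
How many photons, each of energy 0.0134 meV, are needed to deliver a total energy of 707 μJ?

3.29 × 10^20 photons

Per-photon energy: E = 2.147 × 10^-24 J (from energy = 0.0134 meV).
N = E_total / E_photon = 7.07 × 10^-4 J / 2.147 × 10^-24 J = 3.29 × 10^20.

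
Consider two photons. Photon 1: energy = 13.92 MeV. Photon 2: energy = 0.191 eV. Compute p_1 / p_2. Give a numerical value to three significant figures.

p_1 = 7.439e-21 kg·m/s (from energy = 13.92 MeV, via p = E/c).
p_2 = 1.021e-28 kg·m/s (from energy = 0.191 eV, via p = E/c).
Ratio = 7.439e-21 / 1.021e-28 = 7.29e7.

7.29e7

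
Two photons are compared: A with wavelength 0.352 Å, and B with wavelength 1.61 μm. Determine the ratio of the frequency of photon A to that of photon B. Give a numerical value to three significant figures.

f_A = 8.517 × 10^18 Hz (from wavelength = 0.352 Å, via f = c/λ).
f_B = 1.862 × 10^14 Hz (from wavelength = 1.61 μm, via f = c/λ).
Ratio = 8.517 × 10^18 / 1.862 × 10^14 = 4.57 × 10^4.

4.57 × 10^4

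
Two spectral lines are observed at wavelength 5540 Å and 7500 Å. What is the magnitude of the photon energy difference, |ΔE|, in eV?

0.585 eV

Using E = hc/λ: E₁ = 3.586 × 10^-19 J, E₂ = 2.649 × 10^-19 J.
|ΔE| = |3.586 × 10^-19 − 2.649 × 10^-19| = 9.37 × 10^-20 J = 0.585 eV.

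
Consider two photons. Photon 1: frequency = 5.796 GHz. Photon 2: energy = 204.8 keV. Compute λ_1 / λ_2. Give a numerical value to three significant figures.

λ_1 = 0.05172 m (from frequency = 5.796 GHz, via λ = c/f).
λ_2 = 6.054e-12 m (from energy = 204.8 keV, via λ = hc/E).
Ratio = 0.05172 / 6.054e-12 = 8.54e9.

8.54e9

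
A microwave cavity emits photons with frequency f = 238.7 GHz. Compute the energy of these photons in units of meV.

Convert to SI: f = 238.7 GHz = 2.387 × 10^11 Hz.
For a photon E = hf, so E = 1.582 × 10^-22 J.
Converting to meV: E = 0.9872 meV ≈ 0.987 meV.

0.987 meV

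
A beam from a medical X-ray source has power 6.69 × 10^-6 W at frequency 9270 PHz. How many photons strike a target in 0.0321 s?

Total energy: E_total = P·t = 6.69 × 10^-6 × 0.0321 = 2.147 × 10^-7 J.
Per-photon energy: E = 6.142 × 10^-15 J.
N = E_total / E_photon = 3.50 × 10^7.

3.50 × 10^7 photons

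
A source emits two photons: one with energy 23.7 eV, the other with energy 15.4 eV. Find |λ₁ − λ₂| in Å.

Using λ = hc/E: λ₁ = 5.231 × 10^-8 m, λ₂ = 8.051 × 10^-8 m.
|Δλ| = |5.231 × 10^-8 − 8.051 × 10^-8| = 2.82 × 10^-8 m = 282 Å.

282 Å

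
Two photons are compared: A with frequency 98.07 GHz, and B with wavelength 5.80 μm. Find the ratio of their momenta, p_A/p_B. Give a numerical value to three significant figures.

p_A = 2.168e-31 kg·m/s (from frequency = 98.07 GHz, via p = hf/c).
p_B = 1.142e-28 kg·m/s (from wavelength = 5.80 μm, via p = h/λ).
Ratio = 2.168e-31 / 1.142e-28 = 1.90e-3.

1.90e-3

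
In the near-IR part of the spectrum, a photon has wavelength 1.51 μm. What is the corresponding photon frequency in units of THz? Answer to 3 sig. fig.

199 THz

Take c = 2.99792458·10^8 m/s.
Convert to SI: λ = 1.51 μm = 1.51·10^-6 m.
For a photon f = c/λ, so f = 1.985·10^14 Hz.
Converting to THz: f = 198.5 THz ≈ 199 THz.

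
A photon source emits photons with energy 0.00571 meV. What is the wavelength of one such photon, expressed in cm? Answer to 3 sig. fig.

21.7 cm

(h = 6.62607015 × 10^-34 J·s, c = 2.99792458 × 10^8 m/s, 1 eV = 1.602176634 × 10^-19 J.)
First convert: E = 0.00571 meV = 9.1484 × 10^-25 J.
For a photon λ = hc/E, so λ = 0.2171 m.
Converting to cm: λ = 21.71 cm ≈ 21.7 cm.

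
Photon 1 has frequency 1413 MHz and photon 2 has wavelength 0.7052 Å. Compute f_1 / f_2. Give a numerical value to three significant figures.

f_1 = 1.413e9 Hz (from frequency = 1413 MHz, via f given directly).
f_2 = 4.251e18 Hz (from wavelength = 0.7052 Å, via f = c/λ).
Ratio = 1.413e9 / 4.251e18 = 3.32e-10.

3.32e-10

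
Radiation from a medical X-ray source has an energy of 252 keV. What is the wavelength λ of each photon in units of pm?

(h = 6.62607015e-34 J·s, c = 2.99792458e8 m/s, 1 eV = 1.602176634e-19 J.)
In SI units: E = 252 keV = 4.0375e-14 J.
Since λ = hc/E for a photon, λ = 4.920e-12 m.
Converting to pm: λ = 4.920 pm ≈ 4.92 pm.

4.92 pm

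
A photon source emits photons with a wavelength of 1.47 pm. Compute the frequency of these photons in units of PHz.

2.04e5 PHz

First convert: λ = 1.47 pm = 1.47e-12 m.
For a photon f = c/λ, so f = 2.039e20 Hz.
Converting to PHz: f = 203900 PHz ≈ 2.04e5 PHz.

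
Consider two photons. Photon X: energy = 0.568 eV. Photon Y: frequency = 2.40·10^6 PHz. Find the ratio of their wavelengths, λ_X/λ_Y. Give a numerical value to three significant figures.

λ_X = 2.183·10^-6 m (from energy = 0.568 eV, via λ = hc/E).
λ_Y = 1.249·10^-13 m (from frequency = 2.40·10^6 PHz, via λ = c/f).
Ratio = 2.183·10^-6 / 1.249·10^-13 = 1.75·10^7.

1.75·10^7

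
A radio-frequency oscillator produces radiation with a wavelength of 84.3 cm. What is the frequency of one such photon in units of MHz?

In SI units: λ = 84.3 cm = 0.843 m.
The photon relation is f = c/λ, giving f = 3.556e8 Hz.
Converting to MHz: f = 355.6 MHz ≈ 356 MHz.

356 MHz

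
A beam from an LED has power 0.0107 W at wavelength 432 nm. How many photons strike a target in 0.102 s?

Total energy: E_total = P·t = 0.0107 × 0.102 = 0.001091 J.
Per-photon energy: E = 4.598·10^-19 J.
N = E_total / E_photon = 2.37·10^15.

2.37·10^15 photons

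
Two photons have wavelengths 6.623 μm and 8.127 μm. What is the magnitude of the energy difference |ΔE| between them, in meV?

Using E = hc/λ: E₁ = 2.9993·10^-20 J, E₂ = 2.4443·10^-20 J.
|ΔE| = |2.9993·10^-20 − 2.4443·10^-20| = 5.55·10^-21 J = 34.6 meV.

34.6 meV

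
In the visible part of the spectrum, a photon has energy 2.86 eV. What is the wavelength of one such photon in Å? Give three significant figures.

Use h = 6.62607015e-34 J·s, c = 2.99792458e8 m/s, 1 eV = 1.602176634e-19 J.
Convert to SI: E = 2.86 eV = 4.5822e-19 J.
For a photon λ = hc/E, so λ = 4.335e-7 m.
Converting to Å: λ = 4335 Å ≈ 4340 Å.

4340 Å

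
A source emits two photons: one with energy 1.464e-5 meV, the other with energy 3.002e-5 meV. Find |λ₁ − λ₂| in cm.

4340 cm

Using λ = hc/E: λ₁ = 84.689 m, λ₂ = 41.301 m.
|Δλ| = |84.689 − 41.301| = 43.4 m = 4340 cm.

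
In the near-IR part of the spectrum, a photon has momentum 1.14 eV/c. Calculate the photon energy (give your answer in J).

1.83e-19 J

In SI units: p = 1.14 eV/c = 6.0925e-28 kg·m/s.
The photon relation is E = pc, giving E = 1.826e-19 J.
So E ≈ 1.83e-19 J.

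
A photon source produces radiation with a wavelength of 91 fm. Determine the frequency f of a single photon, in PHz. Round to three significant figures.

Convert to SI: λ = 91 fm = 9.1 × 10^-14 m.
For a photon f = c/λ, so f = 3.294 × 10^21 Hz.
Converting to PHz: f = 3.294 × 10^6 PHz ≈ 3.29 × 10^6 PHz.

3.29 × 10^6 PHz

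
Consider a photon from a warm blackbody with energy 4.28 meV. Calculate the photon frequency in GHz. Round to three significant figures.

First convert: E = 4.28 meV = 6.8573·10^-22 J.
For a photon f = E/h, so f = 1.035·10^12 Hz.
Converting to GHz: f = 1035 GHz ≈ 1030 GHz.

1030 GHz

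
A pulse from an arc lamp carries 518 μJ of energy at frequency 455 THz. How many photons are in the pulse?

Per-photon energy: E = 3.015 × 10^-19 J (from frequency = 455 THz).
N = E_total / E_photon = 5.18 × 10^-4 J / 3.015 × 10^-19 J = 1.72 × 10^15.

1.72 × 10^15 photons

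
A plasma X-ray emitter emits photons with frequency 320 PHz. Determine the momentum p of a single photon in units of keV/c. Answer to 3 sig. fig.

1.32 keV/c

First convert: f = 320 PHz = 3.2·10^17 Hz.
The photon relation is p = hf/c, giving p = 7.073·10^-25 kg·m/s.
Converting to keV/c: p = 1.323 keV/c ≈ 1.32 keV/c.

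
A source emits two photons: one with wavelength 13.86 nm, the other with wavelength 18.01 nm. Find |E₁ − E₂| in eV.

20.6 eV

Using E = hc/λ: E₁ = 1.4332e-17 J, E₂ = 1.1030e-17 J.
|ΔE| = |1.4332e-17 − 1.1030e-17| = 3.30e-18 J = 20.6 eV.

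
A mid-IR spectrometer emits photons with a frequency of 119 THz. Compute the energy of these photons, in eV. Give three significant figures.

0.492 eV

First convert: f = 119 THz = 1.19 × 10^14 Hz.
The photon relation is E = hf, giving E = 7.885 × 10^-20 J.
Converting to eV: E = 0.4921 eV ≈ 0.492 eV.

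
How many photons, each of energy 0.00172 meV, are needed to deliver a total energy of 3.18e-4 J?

Per-photon energy: E = 2.756e-25 J (from energy = 0.00172 meV).
N = E_total / E_photon = 3.18e-4 J / 2.756e-25 J = 1.15e21.

1.15e21 photons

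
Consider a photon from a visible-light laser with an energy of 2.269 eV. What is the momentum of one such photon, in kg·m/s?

1.21e-27 kg·m/s

In SI units: E = 2.269 eV = 3.6353e-19 J.
For a photon p = E/c, so p = 1.213e-27 kg·m/s.
So p ≈ 1.21e-27 kg·m/s.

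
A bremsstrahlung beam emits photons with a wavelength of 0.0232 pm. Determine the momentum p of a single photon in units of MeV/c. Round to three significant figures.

53.4 MeV/c

In SI units: λ = 0.0232 pm = 2.32e-14 m.
For a photon p = h/λ, so p = 2.856e-20 kg·m/s.
Converting to MeV/c: p = 53.44 MeV/c ≈ 53.4 MeV/c.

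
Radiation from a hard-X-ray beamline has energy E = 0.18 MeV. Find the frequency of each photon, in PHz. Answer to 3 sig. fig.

4.35e4 PHz

Use h = 6.62607015e-34 J·s, 1 eV = 1.602176634e-19 J.
First convert: E = 0.18 MeV = 2.8839e-14 J.
Apply f = E/h: f = 4.352e19 Hz.
Converting to PHz: f = 43520 PHz ≈ 4.35e4 PHz.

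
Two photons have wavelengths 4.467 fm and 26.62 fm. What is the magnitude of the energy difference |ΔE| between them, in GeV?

Using E = hc/λ: E₁ = 4.4469e-11 J, E₂ = 7.4622e-12 J.
|ΔE| = |4.4469e-11 − 7.4622e-12| = 3.70e-11 J = 0.231 GeV.

0.231 GeV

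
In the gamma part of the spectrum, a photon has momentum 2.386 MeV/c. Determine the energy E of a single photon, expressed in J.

3.82 × 10^-13 J

Convert to SI: p = 2.386 MeV/c = 1.2751 × 10^-21 kg·m/s.
Since E = pc for a photon, E = 3.823 × 10^-13 J.
So E ≈ 3.82 × 10^-13 J.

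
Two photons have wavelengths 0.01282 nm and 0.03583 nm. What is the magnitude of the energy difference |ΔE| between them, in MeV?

Using E = hc/λ: E₁ = 1.5495·10^-14 J, E₂ = 5.5441·10^-15 J.
|ΔE| = |1.5495·10^-14 − 5.5441·10^-15| = 9.95·10^-15 J = 0.0621 MeV.

0.0621 MeV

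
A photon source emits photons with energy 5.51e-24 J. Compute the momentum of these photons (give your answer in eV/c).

Take c = 2.99792458e8 m/s, 1 eV = 1.602176634e-19 J.
The photon relation is p = E/c, giving p = 1.838e-32 kg·m/s.
Converting to eV/c: p = 3.439e-5 eV/c ≈ 3.44e-5 eV/c.

3.44e-5 eV/c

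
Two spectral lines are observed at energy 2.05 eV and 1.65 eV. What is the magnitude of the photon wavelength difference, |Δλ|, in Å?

Using λ = hc/E: λ₁ = 6.048·10^-7 m, λ₂ = 7.514·10^-7 m.
|Δλ| = |6.048·10^-7 − 7.514·10^-7| = 1.47·10^-7 m = 1470 Å.

1470 Å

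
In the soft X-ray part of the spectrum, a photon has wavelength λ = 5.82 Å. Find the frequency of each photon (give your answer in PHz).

515 PHz

Take c = 2.99792458e8 m/s.
Convert to SI: λ = 5.82 Å = 5.82e-10 m.
The photon relation is f = c/λ, giving f = 5.151e17 Hz.
Converting to PHz: f = 515.1 PHz ≈ 515 PHz.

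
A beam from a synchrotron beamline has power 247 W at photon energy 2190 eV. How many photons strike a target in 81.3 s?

5.72·10^19 photons

Total energy: E_total = P·t = 247 × 81.3 = 20080 J.
Per-photon energy: E = 3.509·10^-16 J.
N = E_total / E_photon = 5.72·10^19.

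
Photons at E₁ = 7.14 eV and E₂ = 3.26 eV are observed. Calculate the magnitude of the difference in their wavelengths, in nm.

Using λ = hc/E: λ₁ = 1.736e-7 m, λ₂ = 3.803e-7 m.
|Δλ| = |1.736e-7 − 3.803e-7| = 2.07e-7 m = 207 nm.

207 nm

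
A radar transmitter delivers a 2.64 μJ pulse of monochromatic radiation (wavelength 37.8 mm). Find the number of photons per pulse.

Per-photon energy: E = 5.255e-24 J (from wavelength = 37.8 mm).
N = E_total / E_photon = 2.64e-6 J / 5.255e-24 J = 5.02e17.

5.02e17 photons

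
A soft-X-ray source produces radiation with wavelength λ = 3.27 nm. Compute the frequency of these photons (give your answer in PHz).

Convert to SI: λ = 3.27 nm = 3.27e-9 m.
Apply f = c/λ: f = 9.168e16 Hz.
Converting to PHz: f = 91.68 PHz ≈ 91.7 PHz.

91.7 PHz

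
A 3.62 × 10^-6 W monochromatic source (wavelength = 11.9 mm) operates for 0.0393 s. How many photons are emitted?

Total energy: E_total = P·t = 3.62 × 10^-6 × 0.0393 = 1.423 × 10^-7 J.
Per-photon energy: E = 1.669 × 10^-23 J.
N = E_total / E_photon = 8.52 × 10^15.

8.52 × 10^15 photons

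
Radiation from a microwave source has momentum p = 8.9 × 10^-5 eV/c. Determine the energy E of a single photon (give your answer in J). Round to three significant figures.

In SI units: p = 8.9 × 10^-5 eV/c = 4.7564 × 10^-32 kg·m/s.
Since E = pc for a photon, E = 1.426 × 10^-23 J.
So E ≈ 1.43 × 10^-23 J.

1.43 × 10^-23 J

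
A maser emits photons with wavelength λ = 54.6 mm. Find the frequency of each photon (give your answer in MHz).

First convert: λ = 54.6 mm = 0.0546 m.
For a photon f = c/λ, so f = 5.491 × 10^9 Hz.
Converting to MHz: f = 5491 MHz ≈ 5490 MHz.

5490 MHz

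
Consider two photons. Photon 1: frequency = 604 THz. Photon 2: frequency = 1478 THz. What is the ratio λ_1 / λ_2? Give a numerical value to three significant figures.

λ_1 = 4.963 × 10^-7 m (from frequency = 604 THz, via λ = c/f).
λ_2 = 2.028 × 10^-7 m (from frequency = 1478 THz, via λ = c/f).
Ratio = 4.963 × 10^-7 / 2.028 × 10^-7 = 2.45.

2.45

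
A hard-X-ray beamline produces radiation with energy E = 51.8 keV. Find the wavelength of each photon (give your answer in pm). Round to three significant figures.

First convert: E = 51.8 keV = 8.2993 × 10^-15 J.
For a photon λ = hc/E, so λ = 2.394 × 10^-11 m.
Converting to pm: λ = 23.94 pm ≈ 23.9 pm.

23.9 pm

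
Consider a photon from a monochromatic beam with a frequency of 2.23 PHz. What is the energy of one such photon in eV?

9.22 eV

Use h = 6.62607015e-34 J·s, 1 eV = 1.602176634e-19 J.
In SI units: f = 2.23 PHz = 2.23e15 Hz.
Apply E = hf: E = 1.478e-18 J.
Converting to eV: E = 9.223 eV ≈ 9.22 eV.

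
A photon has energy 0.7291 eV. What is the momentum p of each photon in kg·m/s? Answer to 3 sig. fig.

Convert to SI: E = 0.7291 eV = 1.1681e-19 J.
For a photon p = E/c, so p = 3.897e-28 kg·m/s.
So p ≈ 3.90e-28 kg·m/s.

3.90e-28 kg·m/s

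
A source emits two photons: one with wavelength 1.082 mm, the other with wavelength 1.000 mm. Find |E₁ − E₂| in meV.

Using E = hc/λ: E₁ = 1.8359e-22 J, E₂ = 1.9864e-22 J.
|ΔE| = |1.8359e-22 − 1.9864e-22| = 1.51e-23 J = 0.0940 meV.

0.0940 meV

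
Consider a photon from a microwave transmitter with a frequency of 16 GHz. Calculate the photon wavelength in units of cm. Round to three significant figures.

1.87 cm

Convert to SI: f = 16 GHz = 1.6·10^10 Hz.
Apply λ = c/f: λ = 0.01874 m.
Converting to cm: λ = 1.874 cm ≈ 1.87 cm.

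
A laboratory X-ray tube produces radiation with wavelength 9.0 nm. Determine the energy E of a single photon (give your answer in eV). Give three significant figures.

Take h = 6.62607015·10^-34 J·s, c = 2.99792458·10^8 m/s, 1 eV = 1.602176634·10^-19 J.
In SI units: λ = 9.0 nm = 9.0·10^-9 m.
Since E = hc/λ for a photon, E = 2.207·10^-17 J.
Converting to eV: E = 137.8 eV ≈ 138 eV.

138 eV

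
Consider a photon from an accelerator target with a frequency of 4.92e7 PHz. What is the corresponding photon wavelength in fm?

6.09 fm

First convert: f = 4.92e7 PHz = 4.92e22 Hz.
The photon relation is λ = c/f, giving λ = 6.093e-15 m.
Converting to fm: λ = 6.093 fm ≈ 6.09 fm.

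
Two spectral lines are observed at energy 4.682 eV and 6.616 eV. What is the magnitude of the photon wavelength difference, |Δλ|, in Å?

774 Å

Using λ = hc/E: λ₁ = 2.6481 × 10^-7 m, λ₂ = 1.8740 × 10^-7 m.
|Δλ| = |2.6481 × 10^-7 − 1.8740 × 10^-7| = 7.74 × 10^-8 m = 774 Å.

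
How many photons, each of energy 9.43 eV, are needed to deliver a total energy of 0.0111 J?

Per-photon energy: E = 1.511 × 10^-18 J (from energy = 9.43 eV).
N = E_total / E_photon = 0.0111 J / 1.511 × 10^-18 J = 7.35 × 10^15.

7.35 × 10^15 photons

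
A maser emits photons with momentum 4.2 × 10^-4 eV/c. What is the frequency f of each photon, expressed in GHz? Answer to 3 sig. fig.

102 GHz

Take h = 6.62607015 × 10^-34 J·s, c = 2.99792458 × 10^8 m/s, 1 eV = 1.602176634 × 10^-19 J.
In SI units: p = 4.2 × 10^-4 eV/c = 2.2446 × 10^-31 kg·m/s.
For a photon f = pc/h, so f = 1.016 × 10^11 Hz.
Converting to GHz: f = 101.6 GHz ≈ 102 GHz.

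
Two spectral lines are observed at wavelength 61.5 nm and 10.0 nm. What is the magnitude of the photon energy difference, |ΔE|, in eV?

Using E = hc/λ: E₁ = 3.230e-18 J, E₂ = 1.986e-17 J.
|ΔE| = |3.230e-18 − 1.986e-17| = 1.66e-17 J = 104 eV.

104 eV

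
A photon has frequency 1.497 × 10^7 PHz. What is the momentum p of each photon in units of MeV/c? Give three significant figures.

61.9 MeV/c

Convert to SI: f = 1.497 × 10^7 PHz = 1.497 × 10^22 Hz.
Apply p = hf/c: p = 3.309 × 10^-20 kg·m/s.
Converting to MeV/c: p = 61.91 MeV/c ≈ 61.9 MeV/c.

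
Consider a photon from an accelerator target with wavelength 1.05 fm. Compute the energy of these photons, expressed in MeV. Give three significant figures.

1180 MeV

First convert: λ = 1.05 fm = 1.05e-15 m.
Since E = hc/λ for a photon, E = 1.892e-10 J.
Converting to MeV: E = 1181 MeV ≈ 1180 MeV.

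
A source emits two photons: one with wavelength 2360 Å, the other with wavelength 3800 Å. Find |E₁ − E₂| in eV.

1.99 eV

Using E = hc/λ: E₁ = 8.417e-19 J, E₂ = 5.227e-19 J.
|ΔE| = |8.417e-19 − 5.227e-19| = 3.19e-19 J = 1.99 eV.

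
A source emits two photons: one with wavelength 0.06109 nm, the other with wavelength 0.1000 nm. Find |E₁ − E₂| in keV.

7.90 keV

Using E = hc/λ: E₁ = 3.2517·10^-15 J, E₂ = 1.9864·10^-15 J.
|ΔE| = |3.2517·10^-15 − 1.9864·10^-15| = 1.27·10^-15 J = 7.90 keV.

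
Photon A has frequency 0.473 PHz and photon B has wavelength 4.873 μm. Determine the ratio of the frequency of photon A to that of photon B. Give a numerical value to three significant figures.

7.69

f_A = 4.730 × 10^14 Hz (from frequency = 0.473 PHz, via f given directly).
f_B = 6.152 × 10^13 Hz (from wavelength = 4.873 μm, via f = c/λ).
Ratio = 4.730 × 10^14 / 6.152 × 10^13 = 7.69.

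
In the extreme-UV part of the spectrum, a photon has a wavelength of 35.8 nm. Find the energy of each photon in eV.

First convert: λ = 35.8 nm = 3.58 × 10^-8 m.
Apply E = hc/λ: E = 5.549 × 10^-18 J.
Converting to eV: E = 34.63 eV ≈ 34.6 eV.

34.6 eV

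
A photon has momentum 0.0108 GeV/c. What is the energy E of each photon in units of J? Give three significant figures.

Convert to SI: p = 0.0108 GeV/c = 5.7718 × 10^-21 kg·m/s.
Apply E = pc: E = 1.730 × 10^-12 J.
So E ≈ 1.73 × 10^-12 J.

1.73 × 10^-12 J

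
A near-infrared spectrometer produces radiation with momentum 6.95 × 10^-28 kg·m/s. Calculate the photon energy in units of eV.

1.30 eV

Take c = 2.99792458 × 10^8 m/s, 1 eV = 1.602176634 × 10^-19 J.
The photon relation is E = pc, giving E = 2.084 × 10^-19 J.
Converting to eV: E = 1.300 eV ≈ 1.30 eV.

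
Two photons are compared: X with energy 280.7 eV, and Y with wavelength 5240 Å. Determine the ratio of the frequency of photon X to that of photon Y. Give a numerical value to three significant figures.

f_X = 6.787·10^16 Hz (from energy = 280.7 eV, via f = E/h).
f_Y = 5.721·10^14 Hz (from wavelength = 5240 Å, via f = c/λ).
Ratio = 6.787·10^16 / 5.721·10^14 = 119.

119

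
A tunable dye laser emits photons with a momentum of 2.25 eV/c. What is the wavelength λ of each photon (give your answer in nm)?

(h = 6.62607015e-34 J·s, c = 2.99792458e8 m/s, 1 eV = 1.602176634e-19 J.)
Convert to SI: p = 2.25 eV/c = 1.2025e-27 kg·m/s.
Since λ = h/p for a photon, λ = 5.510e-7 m.
Converting to nm: λ = 551.0 nm ≈ 551 nm.

551 nm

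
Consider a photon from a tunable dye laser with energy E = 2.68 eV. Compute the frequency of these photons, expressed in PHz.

0.648 PHz

(h = 6.62607015 × 10^-34 J·s, 1 eV = 1.602176634 × 10^-19 J.)
Convert to SI: E = 2.68 eV = 4.2938 × 10^-19 J.
The photon relation is f = E/h, giving f = 6.480 × 10^14 Hz.
Converting to PHz: f = 0.6480 PHz ≈ 0.648 PHz.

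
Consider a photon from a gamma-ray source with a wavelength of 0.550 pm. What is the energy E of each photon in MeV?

2.25 MeV

First convert: λ = 0.550 pm = 5.50 × 10^-13 m.
For a photon E = hc/λ, so E = 3.612 × 10^-13 J.
Converting to MeV: E = 2.254 MeV ≈ 2.25 MeV.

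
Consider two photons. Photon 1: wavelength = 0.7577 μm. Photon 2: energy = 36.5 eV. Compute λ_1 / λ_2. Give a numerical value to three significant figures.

λ_1 = 7.577 × 10^-7 m (from wavelength = 0.7577 μm, via λ given directly).
λ_2 = 3.397 × 10^-8 m (from energy = 36.5 eV, via λ = hc/E).
Ratio = 7.577 × 10^-7 / 3.397 × 10^-8 = 22.3.

22.3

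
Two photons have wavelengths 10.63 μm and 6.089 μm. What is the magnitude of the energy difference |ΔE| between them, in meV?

Using E = hc/λ: E₁ = 1.8687 × 10^-20 J, E₂ = 3.2624 × 10^-20 J.
|ΔE| = |1.8687 × 10^-20 − 3.2624 × 10^-20| = 1.39 × 10^-20 J = 87.0 meV.

87.0 meV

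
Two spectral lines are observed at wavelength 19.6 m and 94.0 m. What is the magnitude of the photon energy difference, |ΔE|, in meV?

Using E = hc/λ: E₁ = 1.013·10^-26 J, E₂ = 2.113·10^-27 J.
|ΔE| = |1.013·10^-26 − 2.113·10^-27| = 8.02·10^-27 J = 5.01·10^-5 meV.

5.01·10^-5 meV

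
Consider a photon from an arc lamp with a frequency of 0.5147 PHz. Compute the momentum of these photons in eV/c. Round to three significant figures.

2.13 eV/c

First convert: f = 0.5147 PHz = 5.147e14 Hz.
Apply p = hf/c: p = 1.138e-27 kg·m/s.
Converting to eV/c: p = 2.129 eV/c ≈ 2.13 eV/c.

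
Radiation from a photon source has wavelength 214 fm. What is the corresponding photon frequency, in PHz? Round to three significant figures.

1.40e6 PHz

Use c = 2.99792458e8 m/s.
Convert to SI: λ = 214 fm = 2.14e-13 m.
Apply f = c/λ: f = 1.401e21 Hz.
Converting to PHz: f = 1.401e6 PHz ≈ 1.40e6 PHz.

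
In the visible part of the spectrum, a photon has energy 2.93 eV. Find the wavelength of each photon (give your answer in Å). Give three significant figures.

4230 Å

In SI units: E = 2.93 eV = 4.6944 × 10^-19 J.
Since λ = hc/E for a photon, λ = 4.232 × 10^-7 m.
Converting to Å: λ = 4232 Å ≈ 4230 Å.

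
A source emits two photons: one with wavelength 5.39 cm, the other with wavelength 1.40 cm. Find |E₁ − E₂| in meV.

Using E = hc/λ: E₁ = 3.685e-24 J, E₂ = 1.419e-23 J.
|ΔE| = |3.685e-24 − 1.419e-23| = 1.05e-23 J = 0.0656 meV.

0.0656 meV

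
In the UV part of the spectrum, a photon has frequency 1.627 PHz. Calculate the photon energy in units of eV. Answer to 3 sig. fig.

6.73 eV

In SI units: f = 1.627 PHz = 1.627e15 Hz.
The photon relation is E = hf, giving E = 1.078e-18 J.
Converting to eV: E = 6.729 eV ≈ 6.73 eV.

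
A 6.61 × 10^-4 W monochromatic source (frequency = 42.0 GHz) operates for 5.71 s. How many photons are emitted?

1.36 × 10^20 photons

Total energy: E_total = P·t = 6.61 × 10^-4 × 5.71 = 0.003774 J.
Per-photon energy: E = 2.783 × 10^-23 J.
N = E_total / E_photon = 1.36 × 10^20.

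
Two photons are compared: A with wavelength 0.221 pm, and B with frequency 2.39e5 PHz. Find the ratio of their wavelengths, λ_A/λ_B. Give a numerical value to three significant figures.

λ_A = 2.210e-13 m (from wavelength = 0.221 pm, via λ given directly).
λ_B = 1.254e-12 m (from frequency = 2.39e5 PHz, via λ = c/f).
Ratio = 2.210e-13 / 1.254e-12 = 0.176.

0.176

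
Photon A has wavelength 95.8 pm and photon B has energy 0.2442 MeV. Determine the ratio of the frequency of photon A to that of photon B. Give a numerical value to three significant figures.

f_A = 3.129·10^18 Hz (from wavelength = 95.8 pm, via f = c/λ).
f_B = 5.905·10^19 Hz (from energy = 0.2442 MeV, via f = E/h).
Ratio = 3.129·10^18 / 5.905·10^19 = 0.0530.

0.0530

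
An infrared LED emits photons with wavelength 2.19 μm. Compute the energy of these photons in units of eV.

0.566 eV

Use h = 6.62607015 × 10^-34 J·s, c = 2.99792458 × 10^8 m/s, 1 eV = 1.602176634 × 10^-19 J.
In SI units: λ = 2.19 μm = 2.19 × 10^-6 m.
Apply E = hc/λ: E = 9.071 × 10^-20 J.
Converting to eV: E = 0.5661 eV ≈ 0.566 eV.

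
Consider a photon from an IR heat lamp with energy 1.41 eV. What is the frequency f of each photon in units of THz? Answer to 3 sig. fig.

Use h = 6.62607015e-34 J·s, 1 eV = 1.602176634e-19 J.
Convert to SI: E = 1.41 eV = 2.2591e-19 J.
For a photon f = E/h, so f = 3.409e14 Hz.
Converting to THz: f = 340.9 THz ≈ 341 THz.

341 THz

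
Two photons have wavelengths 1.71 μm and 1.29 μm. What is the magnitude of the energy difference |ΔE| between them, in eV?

Using E = hc/λ: E₁ = 1.162 × 10^-19 J, E₂ = 1.540 × 10^-19 J.
|ΔE| = |1.162 × 10^-19 − 1.540 × 10^-19| = 3.78 × 10^-20 J = 0.236 eV.

0.236 eV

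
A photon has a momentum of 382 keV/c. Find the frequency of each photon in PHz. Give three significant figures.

9.24 × 10^4 PHz

First convert: p = 382 keV/c = 2.0415 × 10^-22 kg·m/s.
Apply f = pc/h: f = 9.237 × 10^19 Hz.
Converting to PHz: f = 92370 PHz ≈ 9.24 × 10^4 PHz.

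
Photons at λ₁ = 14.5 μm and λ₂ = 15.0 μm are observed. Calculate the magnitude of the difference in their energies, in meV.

Using E = hc/λ: E₁ = 1.370·10^-20 J, E₂ = 1.324·10^-20 J.
|ΔE| = |1.370·10^-20 − 1.324·10^-20| = 4.57·10^-22 J = 2.85 meV.

2.85 meV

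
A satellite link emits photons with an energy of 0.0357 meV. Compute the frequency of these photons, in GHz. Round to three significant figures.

(h = 6.62607015 × 10^-34 J·s, 1 eV = 1.602176634 × 10^-19 J.)
First convert: E = 0.0357 meV = 5.7198 × 10^-24 J.
Since f = E/h for a photon, f = 8.632 × 10^9 Hz.
Converting to GHz: f = 8.632 GHz ≈ 8.63 GHz.

8.63 GHz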